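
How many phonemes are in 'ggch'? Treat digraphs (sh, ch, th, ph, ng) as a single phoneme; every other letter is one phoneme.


Parsing 'ggch' greedily, digraphs first:
  'g' -> consonant phoneme (phonemes so far: 1)
  'g' -> consonant phoneme (phonemes so far: 2)
  'ch' -> digraph (1 consonant phoneme) (phonemes so far: 3)
Total phonemes: 3

3


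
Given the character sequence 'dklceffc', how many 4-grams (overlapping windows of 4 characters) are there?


String 'dklceffc' has length L = 8.
Number of overlapping n-grams = L - n + 1
Substituting: 8 - 4 + 1 = 5

5


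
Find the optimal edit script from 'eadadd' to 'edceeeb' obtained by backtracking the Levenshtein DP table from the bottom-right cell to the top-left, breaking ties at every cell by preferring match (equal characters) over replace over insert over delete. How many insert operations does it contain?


Edit distance = 6. Backtracking from cell (6, 7) with preference match > replace > insert > delete,
then listing the resulting alignment 'eadadd' -> 'edceeeb' left to right:
  Step 1: keep 'e'
  Step 2: insert 'd' [insertion #1]
  Step 3: replace a->c
  Step 4: replace d->e
  Step 5: replace a->e
  Step 6: replace d->e
  Step 7: replace d->b
Total insertions: 1

1


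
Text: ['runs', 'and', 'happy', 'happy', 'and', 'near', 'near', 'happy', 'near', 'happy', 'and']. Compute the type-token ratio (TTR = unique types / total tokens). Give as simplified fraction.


Tokens: 11
Unique types: ('and', 'happy', 'near', 'runs') = 4
TTR = 4/11
Already in lowest terms.

4/11


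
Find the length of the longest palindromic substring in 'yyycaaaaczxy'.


Scanning 'yyycaaaaczxy' for palindromic substrings.
Substring at positions 3-8: 'caaaac'.
Check: reverse('caaaac') = 'caaaac' -> palindrome confirmed.
Neighbouring characters ('y' / 'z') break symmetry, so it cannot extend further.
No longer palindromic substring exists; longest length = 6

6


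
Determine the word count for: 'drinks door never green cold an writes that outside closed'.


Counting words by splitting on spaces:
  Word 1: 'drinks'
  Word 2: 'door'
  Word 3: 'never'
  Word 4: 'green'
  Word 5: 'cold'
  Word 6: 'an'
  Word 7: 'writes'
  Word 8: 'that'
  Word 9: 'outside'
  Word 10: 'closed'
Total words: 10

10


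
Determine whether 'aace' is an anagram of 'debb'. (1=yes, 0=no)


Sort characters of 'aace': 'aace'
Sort characters of 'debb': 'bbde'
Sorted forms differ -> they are NOT anagrams
Result: 0

0


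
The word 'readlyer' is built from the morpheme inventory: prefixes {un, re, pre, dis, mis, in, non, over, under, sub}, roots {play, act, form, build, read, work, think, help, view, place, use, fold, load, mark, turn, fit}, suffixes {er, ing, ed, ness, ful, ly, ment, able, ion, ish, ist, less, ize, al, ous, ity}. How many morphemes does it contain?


Segmenting 'readlyer' against the inventory:
  'read' -> root (morpheme 1)
  'ly' -> suffix (morpheme 2)
  'er' -> suffix (morpheme 3)
Total morphemes: 3

3


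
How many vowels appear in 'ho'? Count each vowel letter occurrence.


Scanning each character of 'ho':
  Position 1: 'h' -> consonant (running count: 0)
  Position 2: 'o' -> vowel (running count: 1)
Total vowels: 1

1


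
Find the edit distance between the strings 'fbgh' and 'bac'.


Building DP table for s1='fbgh' (len 4) and s2='bac' (len 3):
       b  a  c
    0  1  2  3
  f 1  1  2  3
  b 2  1  2  3
  g 3  2  2  3
  h 4  3  3  3
Edit distance = dp[4][3] = 3

3


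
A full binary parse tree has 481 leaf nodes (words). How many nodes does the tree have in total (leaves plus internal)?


Leaf nodes (terminals): 481
Internal nodes = n - 1 = 481 - 1 = 480
Total = leaves + internal = 481 + 480 = 961

961


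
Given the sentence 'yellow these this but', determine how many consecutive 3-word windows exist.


Word trigrams from [4] words:
  Trigram 1: (yellow these this)
  Trigram 2: (these this but)
Total word trigrams: 4 - 2 = 2

2


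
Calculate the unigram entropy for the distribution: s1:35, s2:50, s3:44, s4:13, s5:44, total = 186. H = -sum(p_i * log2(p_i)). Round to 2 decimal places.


Computing entropy H = -sum(p_i * log2(p_i)):
  s1: p = 35/186 = 0.1882, -p*log2(p) = 0.4535
  s2: p = 50/186 = 0.2688, -p*log2(p) = 0.5095
  s3: p = 44/186 = 0.2366, -p*log2(p) = 0.4920
  s4: p = 13/186 = 0.0699, -p*log2(p) = 0.2683
  s5: p = 44/186 = 0.2366, -p*log2(p) = 0.4920
H = sum of terms = 2.2153
Rounded to 2 decimals: 2.22

2.22


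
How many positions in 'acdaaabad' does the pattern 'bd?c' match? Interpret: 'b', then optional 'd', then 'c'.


Pattern: bd?c means 'b', then optional 'd', then 'c'.
Scanning 'acdaaabad' position-by-position:
  Pos 0: window 'acd' -> no
  Pos 1: window 'cda' -> no
  Pos 2: window 'daa' -> no
  Pos 3: window 'aaa' -> no
  Pos 4: window 'aab' -> no
  Pos 5: window 'aba' -> no
  Pos 6: window 'bad' -> no
  Pos 7: window 'ad' -> no
  Pos 8: window 'd' -> no
Total matches: 0

0


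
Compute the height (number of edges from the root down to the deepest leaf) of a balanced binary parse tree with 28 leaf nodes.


In a balanced binary tree with n leaves the deepest leaf is ceil(log2(n)) edges below the root.
log2(28) = 4.8074
ceil(4.8074) = 5
height (edges) = 5

5


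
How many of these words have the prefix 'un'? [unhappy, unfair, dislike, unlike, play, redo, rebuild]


Checking each word for prefix 'un':
  'unhappy' -> YES, starts with 'un' (count: 1)
  'unfair' -> YES, starts with 'un' (count: 2)
  'dislike' -> no (count: 2)
  'unlike' -> YES, starts with 'un' (count: 3)
  'play' -> no (count: 3)
  'redo' -> no (count: 3)
  'rebuild' -> no (count: 3)
Total with prefix 'un': 3

3


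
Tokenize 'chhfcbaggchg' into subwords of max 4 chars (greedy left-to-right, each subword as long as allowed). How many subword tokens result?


'chhfcbaggchg' has 12 characters.
Chunking with max size 4:
  Chunk 1: 'chhf' (positions 0-3)
  Chunk 2: 'cbag' (positions 4-7)
  Chunk 3: 'gchg' (positions 8-11)
Total chunks: ceil(12 / 4) = 3

3


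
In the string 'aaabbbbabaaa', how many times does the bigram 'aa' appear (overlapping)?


Scanning 'aaabbbbabaaa' for bigram 'aa':
  Position 0: 'aa' -> MATCH
  Position 1: 'aa' -> MATCH
  Position 2: 'ab' -> no
  Position 3: 'bb' -> no
  Position 4: 'bb' -> no
  Position 5: 'bb' -> no
  Position 6: 'ba' -> no
  Position 7: 'ab' -> no
  Position 8: 'ba' -> no
  Position 9: 'aa' -> MATCH
  Position 10: 'aa' -> MATCH
Total matches: 4

4


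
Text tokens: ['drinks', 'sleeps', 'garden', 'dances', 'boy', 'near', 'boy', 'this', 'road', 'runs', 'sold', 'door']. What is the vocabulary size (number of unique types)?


Listing all tokens and tracking unique types:
  Token 1: 'drinks' -> NEW (unique so far: 1)
  Token 2: 'sleeps' -> NEW (unique so far: 2)
  Token 3: 'garden' -> NEW (unique so far: 3)
  Token 4: 'dances' -> NEW (unique so far: 4)
  Token 5: 'boy' -> NEW (unique so far: 5)
  Token 6: 'near' -> NEW (unique so far: 6)
  Token 7: 'boy' -> duplicate (unique so far: 6)
  Token 8: 'this' -> NEW (unique so far: 7)
  Token 9: 'road' -> NEW (unique so far: 8)
  Token 10: 'runs' -> NEW (unique so far: 9)
  Token 11: 'sold' -> NEW (unique so far: 10)
  Token 12: 'door' -> NEW (unique so far: 11)
Unique types: ('boy', 'dances', 'door', 'drinks', 'garden', 'near', 'road', 'runs', 'sleeps', 'sold', 'this')
Vocabulary size: 11

11


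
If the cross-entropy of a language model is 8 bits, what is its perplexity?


Perplexity formula: PP = 2^H
H = 8
PP = 2^8
Steps: 2^1 = 2, 2^2 = 4, 2^3 = 8, 2^4 = 16, 2^5 = 32, 2^6 = 64, 2^7 = 128, 2^8 = 256
PP = 256

256


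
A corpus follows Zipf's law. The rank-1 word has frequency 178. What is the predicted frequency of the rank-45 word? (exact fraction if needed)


Zipf's law: freq(rank) = f1 / rank
f1 = 178, rank = 45
freq = 178 / 45
GCD(178, 45) = 1
Simplified: 178/45

178/45


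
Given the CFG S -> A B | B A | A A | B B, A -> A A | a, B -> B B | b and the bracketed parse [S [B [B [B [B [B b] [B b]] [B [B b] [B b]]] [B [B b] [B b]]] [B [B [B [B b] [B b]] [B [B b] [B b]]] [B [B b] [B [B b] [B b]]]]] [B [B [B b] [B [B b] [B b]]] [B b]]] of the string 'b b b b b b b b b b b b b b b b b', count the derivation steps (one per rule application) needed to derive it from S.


Every bracketed nonterminal node [X ...] in the tree is produced by exactly one rule application.
Reading the tree off as a leftmost derivation:
  Step 1: S  =>  B B   (applied S -> B B)
  Step 2: B B  =>  B B B   (applied B -> B B)
  Step 3: B B B  =>  B B B B   (applied B -> B B)
  Step 4: B B B B  =>  B B B B B   (applied B -> B B)
  Step 5: B B B B B  =>  B B B B B B   (applied B -> B B)
  Step 6: B B B B B B  =>  b B B B B B   (applied B -> b)
  Step 7: b B B B B B  =>  b b B B B B   (applied B -> b)
  Step 8: b b B B B B  =>  b b B B B B B   (applied B -> B B)
  Step 9: b b B B B B B  =>  b b b B B B B   (applied B -> b)
  Step 10: b b b B B B B  =>  b b b b B B B   (applied B -> b)
  Step 11: b b b b B B B  =>  b b b b B B B B   (applied B -> B B)
  Step 12: b b b b B B B B  =>  b b b b b B B B   (applied B -> b)
  Step 13: b b b b b B B B  =>  b b b b b b B B   (applied B -> b)
  Step 14: b b b b b b B B  =>  b b b b b b B B B   (applied B -> B B)
  Step 15: b b b b b b B B B  =>  b b b b b b B B B B   (applied B -> B B)
  Step 16: b b b b b b B B B B  =>  b b b b b b B B B B B   (applied B -> B B)
  Step 17: b b b b b b B B B B B  =>  b b b b b b b B B B B   (applied B -> b)
  Step 18: b b b b b b b B B B B  =>  b b b b b b b b B B B   (applied B -> b)
  Step 19: b b b b b b b b B B B  =>  b b b b b b b b B B B B   (applied B -> B B)
  Step 20: b b b b b b b b B B B B  =>  b b b b b b b b b B B B   (applied B -> b)
  Step 21: b b b b b b b b b B B B  =>  b b b b b b b b b b B B   (applied B -> b)
  Step 22: b b b b b b b b b b B B  =>  b b b b b b b b b b B B B   (applied B -> B B)
  Step 23: b b b b b b b b b b B B B  =>  b b b b b b b b b b b B B   (applied B -> b)
  Step 24: b b b b b b b b b b b B B  =>  b b b b b b b b b b b B B B   (applied B -> B B)
  Step 25: b b b b b b b b b b b B B B  =>  b b b b b b b b b b b b B B   (applied B -> b)
  Step 26: b b b b b b b b b b b b B B  =>  b b b b b b b b b b b b b B   (applied B -> b)
  Step 27: b b b b b b b b b b b b b B  =>  b b b b b b b b b b b b b B B   (applied B -> B B)
  Step 28: b b b b b b b b b b b b b B B  =>  b b b b b b b b b b b b b B B B   (applied B -> B B)
  Step 29: b b b b b b b b b b b b b B B B  =>  b b b b b b b b b b b b b b B B   (applied B -> b)
  Step 30: b b b b b b b b b b b b b b B B  =>  b b b b b b b b b b b b b b B B B   (applied B -> B B)
  Step 31: b b b b b b b b b b b b b b B B B  =>  b b b b b b b b b b b b b b b B B   (applied B -> b)
  Step 32: b b b b b b b b b b b b b b b B B  =>  b b b b b b b b b b b b b b b b B   (applied B -> b)
  Step 33: b b b b b b b b b b b b b b b b B  =>  b b b b b b b b b b b b b b b b b   (applied B -> b)
Final yield: b b b b b b b b b b b b b b b b b
Total rewrite steps: 33

33


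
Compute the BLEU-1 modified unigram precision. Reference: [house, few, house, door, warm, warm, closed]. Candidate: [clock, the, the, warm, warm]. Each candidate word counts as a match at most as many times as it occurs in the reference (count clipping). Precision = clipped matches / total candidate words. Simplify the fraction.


Reference word counts: {'closed': 1, 'door': 1, 'few': 1, 'house': 2, 'warm': 2}
Checking each candidate word (with clipping):
  'clock' -> not in reference -> no match (matches: 0)
  'the' -> not in reference -> no match (matches: 0)
  'the' -> not in reference -> no match (matches: 0)
  'warm' -> in reference (ref count 2, used 1/2) -> match (matches: 1)
  'warm' -> in reference (ref count 2, used 2/2) -> match (matches: 2)
Clipped matches: 2, Candidate length: 5
Precision = 2/5

2/5


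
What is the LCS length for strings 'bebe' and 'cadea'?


DP table for LCS of 'bebe' and 'cadea':
       c  a  d  e  a
    0  0  0  0  0  0
  b 0  0  0  0  0  0
  e 0  0  0  0  1  1
  b 0  0  0  0  1  1
  e 0  0  0  0  1  1
LCS: 'e'
LCS length = 1

1


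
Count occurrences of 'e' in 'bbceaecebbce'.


Scanning 'bbceaecebbce' for 'e':
  Position 3: 'e' -> MATCH (count: 1)
  Position 5: 'e' -> MATCH (count: 2)
  Position 7: 'e' -> MATCH (count: 3)
  Position 11: 'e' -> MATCH (count: 4)
Total occurrences of 'e': 4

4


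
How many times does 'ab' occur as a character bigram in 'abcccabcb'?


Scanning 'abcccabcb' for bigram 'ab':
  Position 0: 'ab' -> MATCH
  Position 1: 'bc' -> no
  Position 2: 'cc' -> no
  Position 3: 'cc' -> no
  Position 4: 'ca' -> no
  Position 5: 'ab' -> MATCH
  Position 6: 'bc' -> no
  Position 7: 'cb' -> no
Total matches: 2

2


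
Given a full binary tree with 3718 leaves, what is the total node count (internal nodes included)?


Leaf nodes (terminals): 3718
Internal nodes = n - 1 = 3718 - 1 = 3717
Total = leaves + internal = 3718 + 3717 = 7435

7435


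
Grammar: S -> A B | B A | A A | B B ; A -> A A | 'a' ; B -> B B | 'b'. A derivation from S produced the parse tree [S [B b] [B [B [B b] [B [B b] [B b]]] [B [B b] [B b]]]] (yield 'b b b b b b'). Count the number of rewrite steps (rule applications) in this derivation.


Every bracketed nonterminal node [X ...] in the tree is produced by exactly one rule application.
Reading the tree off as a leftmost derivation:
  Step 1: S  =>  B B   (applied S -> B B)
  Step 2: B B  =>  b B   (applied B -> b)
  Step 3: b B  =>  b B B   (applied B -> B B)
  Step 4: b B B  =>  b B B B   (applied B -> B B)
  Step 5: b B B B  =>  b b B B   (applied B -> b)
  Step 6: b b B B  =>  b b B B B   (applied B -> B B)
  Step 7: b b B B B  =>  b b b B B   (applied B -> b)
  Step 8: b b b B B  =>  b b b b B   (applied B -> b)
  Step 9: b b b b B  =>  b b b b B B   (applied B -> B B)
  Step 10: b b b b B B  =>  b b b b b B   (applied B -> b)
  Step 11: b b b b b B  =>  b b b b b b   (applied B -> b)
Final yield: b b b b b b
Total rewrite steps: 11

11


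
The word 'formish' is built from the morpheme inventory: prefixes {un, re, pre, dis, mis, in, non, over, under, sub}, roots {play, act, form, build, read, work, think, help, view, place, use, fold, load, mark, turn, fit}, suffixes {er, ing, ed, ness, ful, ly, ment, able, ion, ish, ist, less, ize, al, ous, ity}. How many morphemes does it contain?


Segmenting 'formish' against the inventory:
  'form' -> root (morpheme 1)
  'ish' -> suffix (morpheme 2)
Total morphemes: 2

2


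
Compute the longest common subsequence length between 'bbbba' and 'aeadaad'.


DP table for LCS of 'bbbba' and 'aeadaad':
       a  e  a  d  a  a  d
    0  0  0  0  0  0  0  0
  b 0  0  0  0  0  0  0  0
  b 0  0  0  0  0  0  0  0
  b 0  0  0  0  0  0  0  0
  b 0  0  0  0  0  0  0  0
  a 0  1  1  1  1  1  1  1
LCS: 'a'
LCS length = 1

1


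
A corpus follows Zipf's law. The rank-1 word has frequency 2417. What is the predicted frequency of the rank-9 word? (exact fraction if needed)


Zipf's law: freq(rank) = f1 / rank
f1 = 2417, rank = 9
freq = 2417 / 9
GCD(2417, 9) = 1
Simplified: 2417/9

2417/9


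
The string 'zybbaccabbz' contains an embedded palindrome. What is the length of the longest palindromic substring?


Scanning 'zybbaccabbz' for palindromic substrings.
Substring at positions 2-9: 'bbaccabb'.
Check: reverse('bbaccabb') = 'bbaccabb' -> palindrome confirmed.
Neighbouring characters ('y' / 'z') break symmetry, so it cannot extend further.
No longer palindromic substring exists; longest length = 8

8


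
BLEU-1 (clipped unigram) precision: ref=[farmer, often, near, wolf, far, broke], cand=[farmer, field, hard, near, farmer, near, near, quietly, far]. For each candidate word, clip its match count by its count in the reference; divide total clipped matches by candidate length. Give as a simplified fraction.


Reference word counts: {'broke': 1, 'far': 1, 'farmer': 1, 'near': 1, 'often': 1, 'wolf': 1}
Checking each candidate word (with clipping):
  'farmer' -> in reference (ref count 1, used 1/1) -> match (matches: 1)
  'field' -> not in reference -> no match (matches: 1)
  'hard' -> not in reference -> no match (matches: 1)
  'near' -> in reference (ref count 1, used 1/1) -> match (matches: 2)
  'farmer' -> ref count 1 already used up (1/1) -> clipped, no match (matches: 2)
  'near' -> ref count 1 already used up (1/1) -> clipped, no match (matches: 2)
  'near' -> ref count 1 already used up (1/1) -> clipped, no match (matches: 2)
  'quietly' -> not in reference -> no match (matches: 2)
  'far' -> in reference (ref count 1, used 1/1) -> match (matches: 3)
Clipped matches: 3, Candidate length: 9
Precision = 3/9 = 1/3

1/3


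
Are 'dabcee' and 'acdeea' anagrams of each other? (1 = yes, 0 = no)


Sort characters of 'dabcee': 'abcdee'
Sort characters of 'acdeea': 'aacdee'
Sorted forms differ -> they are NOT anagrams
Result: 0

0


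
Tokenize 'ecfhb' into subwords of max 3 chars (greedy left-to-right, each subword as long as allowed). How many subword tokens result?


'ecfhb' has 5 characters.
Chunking with max size 3:
  Chunk 1: 'ecf' (positions 0-2)
  Chunk 2: 'hb' (positions 3-4)
Total chunks: ceil(5 / 3) = 2

2


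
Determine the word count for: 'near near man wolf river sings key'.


Counting words by splitting on spaces:
  Word 1: 'near'
  Word 2: 'near'
  Word 3: 'man'
  Word 4: 'wolf'
  Word 5: 'river'
  Word 6: 'sings'
  Word 7: 'key'
Total words: 7

7


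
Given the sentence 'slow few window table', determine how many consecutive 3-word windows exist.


Word trigrams from [4] words:
  Trigram 1: (slow few window)
  Trigram 2: (few window table)
Total word trigrams: 4 - 2 = 2

2


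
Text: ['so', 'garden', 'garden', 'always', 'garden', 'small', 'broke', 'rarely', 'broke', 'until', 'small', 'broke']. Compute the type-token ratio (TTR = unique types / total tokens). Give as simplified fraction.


Tokens: 12
Unique types: ('always', 'broke', 'garden', 'rarely', 'small', 'so', 'until') = 7
TTR = 7/12
Already in lowest terms.

7/12


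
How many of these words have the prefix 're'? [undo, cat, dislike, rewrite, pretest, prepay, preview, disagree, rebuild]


Checking each word for prefix 're':
  'undo' -> no (count: 0)
  'cat' -> no (count: 0)
  'dislike' -> no (count: 0)
  'rewrite' -> YES, starts with 're' (count: 1)
  'pretest' -> no (count: 1)
  'prepay' -> no (count: 1)
  'preview' -> no (count: 1)
  'disagree' -> no (count: 1)
  'rebuild' -> YES, starts with 're' (count: 2)
Total with prefix 're': 2

2


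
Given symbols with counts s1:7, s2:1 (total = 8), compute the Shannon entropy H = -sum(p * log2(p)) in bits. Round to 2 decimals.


Computing entropy H = -sum(p_i * log2(p_i)):
  s1: p = 7/8 = 0.8750, -p*log2(p) = 0.1686
  s2: p = 1/8 = 0.1250, -p*log2(p) = 0.3750
H = sum of terms = 0.5436
Rounded to 2 decimals: 0.54

0.54


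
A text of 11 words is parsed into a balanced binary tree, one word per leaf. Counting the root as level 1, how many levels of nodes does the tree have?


In a balanced binary tree with n leaves the deepest leaf is ceil(log2(n)) edges below the root,
so counting node levels inclusive of root and leaves gives ceil(log2(n)) + 1 levels.
log2(11) = 3.4594
ceil(3.4594) = 4
levels = 4 + 1 = 5

5


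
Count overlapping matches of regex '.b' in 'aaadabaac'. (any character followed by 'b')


Pattern: .b means any character followed by 'b'.
Scanning 'aaadabaac' position-by-position:
  Pos 0: window 'aa' -> no
  Pos 1: window 'aa' -> no
  Pos 2: window 'ad' -> no
  Pos 3: window 'da' -> no
  Pos 4: window 'ab' -> MATCH
  Pos 5: window 'ba' -> no
  Pos 6: window 'aa' -> no
  Pos 7: window 'ac' -> no
  Pos 8: window 'c' -> no
Total matches: 1

1


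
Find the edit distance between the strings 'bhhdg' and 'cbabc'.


Building DP table for s1='bhhdg' (len 5) and s2='cbabc' (len 5):
       c  b  a  b  c
    0  1  2  3  4  5
  b 1  1  1  2  3  4
  h 2  2  2  2  3  4
  h 3  3  3  3  3  4
  d 4  4  4  4  4  4
  g 5  5  5  5  5  5
Edit distance = dp[5][5] = 5

5


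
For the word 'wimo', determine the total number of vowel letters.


Scanning each character of 'wimo':
  Position 1: 'w' -> consonant (running count: 0)
  Position 2: 'i' -> vowel (running count: 1)
  Position 3: 'm' -> consonant (running count: 1)
  Position 4: 'o' -> vowel (running count: 2)
Total vowels: 2

2


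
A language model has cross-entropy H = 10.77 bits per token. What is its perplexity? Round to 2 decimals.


Perplexity formula: PP = 2^H
H = 10.77
PP = 2^10.77
Decompose: 2^10.77 = 2^10 * 2^0.77
2^10 = 1024, 2^0.77 ~ 1.7052698
PP ~ 1024 * 1.7052698 = 1746.1962752
Rounded to 2 decimals: 1746.20

1746.20


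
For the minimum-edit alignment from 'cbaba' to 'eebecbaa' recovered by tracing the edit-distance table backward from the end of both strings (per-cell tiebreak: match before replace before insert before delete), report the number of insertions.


Edit distance = 5. Backtracking from cell (5, 8) with preference match > replace > insert > delete,
then listing the resulting alignment 'cbaba' -> 'eebecbaa' left to right:
  Step 1: insert 'e' [insertion #1]
  Step 2: replace c->e
  Step 3: keep 'b'
  Step 4: insert 'e' [insertion #2]
  Step 5: replace a->c
  Step 6: keep 'b'
  Step 7: insert 'a' [insertion #3]
  Step 8: keep 'a'
Total insertions: 3

3


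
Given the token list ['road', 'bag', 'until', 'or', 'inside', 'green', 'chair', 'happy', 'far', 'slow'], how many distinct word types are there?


Listing all tokens and tracking unique types:
  Token 1: 'road' -> NEW (unique so far: 1)
  Token 2: 'bag' -> NEW (unique so far: 2)
  Token 3: 'until' -> NEW (unique so far: 3)
  Token 4: 'or' -> NEW (unique so far: 4)
  Token 5: 'inside' -> NEW (unique so far: 5)
  Token 6: 'green' -> NEW (unique so far: 6)
  Token 7: 'chair' -> NEW (unique so far: 7)
  Token 8: 'happy' -> NEW (unique so far: 8)
  Token 9: 'far' -> NEW (unique so far: 9)
  Token 10: 'slow' -> NEW (unique so far: 10)
Unique types: ('bag', 'chair', 'far', 'green', 'happy', 'inside', 'or', 'road', 'slow', 'until')
Vocabulary size: 10

10


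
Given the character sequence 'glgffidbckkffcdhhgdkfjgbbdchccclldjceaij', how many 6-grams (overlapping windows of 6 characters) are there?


String 'glgffidbckkffcdhhgdkfjgbbdchccclldjceaij' has length L = 40.
Number of overlapping n-grams = L - n + 1
Substituting: 40 - 6 + 1 = 35

35


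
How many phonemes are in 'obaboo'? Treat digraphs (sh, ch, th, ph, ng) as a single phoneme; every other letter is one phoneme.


Parsing 'obaboo' greedily, digraphs first:
  'o' -> vowel phoneme (phonemes so far: 1)
  'b' -> consonant phoneme (phonemes so far: 2)
  'a' -> vowel phoneme (phonemes so far: 3)
  'b' -> consonant phoneme (phonemes so far: 4)
  'o' -> vowel phoneme (phonemes so far: 5)
  'o' -> vowel phoneme (phonemes so far: 6)
Total phonemes: 6

6


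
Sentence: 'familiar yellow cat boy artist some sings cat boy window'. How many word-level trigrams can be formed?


Word trigrams from [10] words:
  Trigram 1: (familiar yellow cat)
  Trigram 2: (yellow cat boy)
  Trigram 3: (cat boy artist)
  Trigram 4: (boy artist some)
  Trigram 5: (artist some sings)
  Trigram 6: (some sings cat)
  Trigram 7: (sings cat boy)
  Trigram 8: (cat boy window)
Total word trigrams: 10 - 2 = 8

8


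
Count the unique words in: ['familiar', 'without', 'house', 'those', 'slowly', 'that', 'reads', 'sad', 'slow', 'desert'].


Listing all tokens and tracking unique types:
  Token 1: 'familiar' -> NEW (unique so far: 1)
  Token 2: 'without' -> NEW (unique so far: 2)
  Token 3: 'house' -> NEW (unique so far: 3)
  Token 4: 'those' -> NEW (unique so far: 4)
  Token 5: 'slowly' -> NEW (unique so far: 5)
  Token 6: 'that' -> NEW (unique so far: 6)
  Token 7: 'reads' -> NEW (unique so far: 7)
  Token 8: 'sad' -> NEW (unique so far: 8)
  Token 9: 'slow' -> NEW (unique so far: 9)
  Token 10: 'desert' -> NEW (unique so far: 10)
Unique types: ('desert', 'familiar', 'house', 'reads', 'sad', 'slow', 'slowly', 'that', 'those', 'without')
Vocabulary size: 10

10


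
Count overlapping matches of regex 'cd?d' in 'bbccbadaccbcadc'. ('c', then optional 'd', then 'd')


Pattern: cd?d means 'c', then optional 'd', then 'd'.
Scanning 'bbccbadaccbcadc' position-by-position:
  Pos 0: window 'bbc' -> no
  Pos 1: window 'bcc' -> no
  Pos 2: window 'ccb' -> no
  Pos 3: window 'cba' -> no
  Pos 4: window 'bad' -> no
  Pos 5: window 'ada' -> no
  Pos 6: window 'dac' -> no
  Pos 7: window 'acc' -> no
  Pos 8: window 'ccb' -> no
  Pos 9: window 'cbc' -> no
  Pos 10: window 'bca' -> no
  Pos 11: window 'cad' -> no
  Pos 12: window 'adc' -> no
  Pos 13: window 'dc' -> no
  Pos 14: window 'c' -> no
Total matches: 0

0


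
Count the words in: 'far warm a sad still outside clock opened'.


Counting words by splitting on spaces:
  Word 1: 'far'
  Word 2: 'warm'
  Word 3: 'a'
  Word 4: 'sad'
  Word 5: 'still'
  Word 6: 'outside'
  Word 7: 'clock'
  Word 8: 'opened'
Total words: 8

8


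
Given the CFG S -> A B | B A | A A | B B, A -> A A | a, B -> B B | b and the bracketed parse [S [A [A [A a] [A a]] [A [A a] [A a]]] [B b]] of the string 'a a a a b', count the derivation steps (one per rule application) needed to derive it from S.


Every bracketed nonterminal node [X ...] in the tree is produced by exactly one rule application.
Reading the tree off as a leftmost derivation:
  Step 1: S  =>  A B   (applied S -> A B)
  Step 2: A B  =>  A A B   (applied A -> A A)
  Step 3: A A B  =>  A A A B   (applied A -> A A)
  Step 4: A A A B  =>  a A A B   (applied A -> a)
  Step 5: a A A B  =>  a a A B   (applied A -> a)
  Step 6: a a A B  =>  a a A A B   (applied A -> A A)
  Step 7: a a A A B  =>  a a a A B   (applied A -> a)
  Step 8: a a a A B  =>  a a a a B   (applied A -> a)
  Step 9: a a a a B  =>  a a a a b   (applied B -> b)
Final yield: a a a a b
Total rewrite steps: 9

9


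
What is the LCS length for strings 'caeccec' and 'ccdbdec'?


DP table for LCS of 'caeccec' and 'ccdbdec':
       c  c  d  b  d  e  c
    0  0  0  0  0  0  0  0
  c 0  1  1  1  1  1  1  1
  a 0  1  1  1  1  1  1  1
  e 0  1  1  1  1  1  2  2
  c 0  1  2  2  2  2  2  3
  c 0  1  2  2  2  2  2  3
  e 0  1  2  2  2  2  3  3
  c 0  1  2  2  2  2  3  4
LCS: 'ccec'
LCS length = 4

4


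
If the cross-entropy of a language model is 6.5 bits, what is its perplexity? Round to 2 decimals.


Perplexity formula: PP = 2^H
H = 6.5
PP = 2^6.5
Decompose: 2^6.5 = 2^6 * 2^0.5 = 2^6 * sqrt(2)
2^6 = 64, sqrt(2) ~ 1.4142136
PP ~ 64 * 1.4142136 = 90.5096704
Rounded to 2 decimals: 90.51

90.51


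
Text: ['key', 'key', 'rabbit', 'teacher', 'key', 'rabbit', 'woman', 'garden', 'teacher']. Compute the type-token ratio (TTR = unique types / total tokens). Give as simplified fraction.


Tokens: 9
Unique types: ('garden', 'key', 'rabbit', 'teacher', 'woman') = 5
TTR = 5/9
Already in lowest terms.

5/9


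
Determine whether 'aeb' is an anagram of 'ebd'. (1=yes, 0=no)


Sort characters of 'aeb': 'abe'
Sort characters of 'ebd': 'bde'
Sorted forms differ -> they are NOT anagrams
Result: 0

0


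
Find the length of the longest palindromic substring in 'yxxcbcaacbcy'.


Scanning 'yxxcbcaacbcy' for palindromic substrings.
Substring at positions 3-10: 'cbcaacbc'.
Check: reverse('cbcaacbc') = 'cbcaacbc' -> palindrome confirmed.
Neighbouring characters ('x' / 'y') break symmetry, so it cannot extend further.
No longer palindromic substring exists; longest length = 8

8


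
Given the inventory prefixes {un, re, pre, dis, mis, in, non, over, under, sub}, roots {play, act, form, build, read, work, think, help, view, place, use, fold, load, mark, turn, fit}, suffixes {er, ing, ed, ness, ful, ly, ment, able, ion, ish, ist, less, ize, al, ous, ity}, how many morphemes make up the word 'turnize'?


Segmenting 'turnize' against the inventory:
  'turn' -> root (morpheme 1)
  'ize' -> suffix (morpheme 2)
Total morphemes: 2

2


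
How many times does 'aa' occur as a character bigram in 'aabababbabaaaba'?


Scanning 'aabababbabaaaba' for bigram 'aa':
  Position 0: 'aa' -> MATCH
  Position 1: 'ab' -> no
  Position 2: 'ba' -> no
  Position 3: 'ab' -> no
  Position 4: 'ba' -> no
  Position 5: 'ab' -> no
  Position 6: 'bb' -> no
  Position 7: 'ba' -> no
  Position 8: 'ab' -> no
  Position 9: 'ba' -> no
  Position 10: 'aa' -> MATCH
  Position 11: 'aa' -> MATCH
  Position 12: 'ab' -> no
  Position 13: 'ba' -> no
Total matches: 3

3


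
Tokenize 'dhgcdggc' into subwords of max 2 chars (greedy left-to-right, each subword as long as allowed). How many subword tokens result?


'dhgcdggc' has 8 characters.
Chunking with max size 2:
  Chunk 1: 'dh' (positions 0-1)
  Chunk 2: 'gc' (positions 2-3)
  Chunk 3: 'dg' (positions 4-5)
  Chunk 4: 'gc' (positions 6-7)
Total chunks: ceil(8 / 2) = 4

4


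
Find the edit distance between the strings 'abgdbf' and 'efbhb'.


Building DP table for s1='abgdbf' (len 6) and s2='efbhb' (len 5):
       e  f  b  h  b
    0  1  2  3  4  5
  a 1  1  2  3  4  5
  b 2  2  2  2  3  4
  g 3  3  3  3  3  4
  d 4  4  4  4  4  4
  b 5  5  5  4  5  4
  f 6  6  5  5  5  5
Edit distance = dp[6][5] = 5

5


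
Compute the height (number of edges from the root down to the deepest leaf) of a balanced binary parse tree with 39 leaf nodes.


In a balanced binary tree with n leaves the deepest leaf is ceil(log2(n)) edges below the root.
log2(39) = 5.2854
ceil(5.2854) = 6
height (edges) = 6

6


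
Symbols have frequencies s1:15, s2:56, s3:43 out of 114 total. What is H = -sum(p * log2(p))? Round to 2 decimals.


Computing entropy H = -sum(p_i * log2(p_i)):
  s1: p = 15/114 = 0.1316, -p*log2(p) = 0.3850
  s2: p = 56/114 = 0.4912, -p*log2(p) = 0.5038
  s3: p = 43/114 = 0.3772, -p*log2(p) = 0.5306
H = sum of terms = 1.4194
Rounded to 2 decimals: 1.42

1.42


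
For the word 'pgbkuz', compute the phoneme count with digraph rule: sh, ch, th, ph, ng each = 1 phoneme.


Parsing 'pgbkuz' greedily, digraphs first:
  'p' -> consonant phoneme (phonemes so far: 1)
  'g' -> consonant phoneme (phonemes so far: 2)
  'b' -> consonant phoneme (phonemes so far: 3)
  'k' -> consonant phoneme (phonemes so far: 4)
  'u' -> vowel phoneme (phonemes so far: 5)
  'z' -> consonant phoneme (phonemes so far: 6)
Total phonemes: 6

6


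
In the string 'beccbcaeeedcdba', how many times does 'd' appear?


Scanning 'beccbcaeeedcdba' for 'd':
  Position 10: 'd' -> MATCH (count: 1)
  Position 12: 'd' -> MATCH (count: 2)
Total occurrences of 'd': 2

2


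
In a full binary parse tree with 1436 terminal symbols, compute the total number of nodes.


Leaf nodes (terminals): 1436
Internal nodes = n - 1 = 1436 - 1 = 1435
Total = leaves + internal = 1436 + 1435 = 2871

2871


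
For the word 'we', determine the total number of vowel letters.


Scanning each character of 'we':
  Position 1: 'w' -> consonant (running count: 0)
  Position 2: 'e' -> vowel (running count: 1)
Total vowels: 1

1


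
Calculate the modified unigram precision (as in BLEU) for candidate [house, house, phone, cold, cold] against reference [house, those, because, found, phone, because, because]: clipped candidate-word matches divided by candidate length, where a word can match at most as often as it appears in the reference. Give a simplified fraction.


Reference word counts: {'because': 3, 'found': 1, 'house': 1, 'phone': 1, 'those': 1}
Checking each candidate word (with clipping):
  'house' -> in reference (ref count 1, used 1/1) -> match (matches: 1)
  'house' -> ref count 1 already used up (1/1) -> clipped, no match (matches: 1)
  'phone' -> in reference (ref count 1, used 1/1) -> match (matches: 2)
  'cold' -> not in reference -> no match (matches: 2)
  'cold' -> not in reference -> no match (matches: 2)
Clipped matches: 2, Candidate length: 5
Precision = 2/5

2/5


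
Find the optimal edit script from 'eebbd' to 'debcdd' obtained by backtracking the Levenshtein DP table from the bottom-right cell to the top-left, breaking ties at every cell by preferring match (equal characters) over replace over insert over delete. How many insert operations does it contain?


Edit distance = 3. Backtracking from cell (5, 6) with preference match > replace > insert > delete,
then listing the resulting alignment 'eebbd' -> 'debcdd' left to right:
  Step 1: replace e->d
  Step 2: keep 'e'
  Step 3: keep 'b'
  Step 4: insert 'c' [insertion #1]
  Step 5: replace b->d
  Step 6: keep 'd'
Total insertions: 1

1


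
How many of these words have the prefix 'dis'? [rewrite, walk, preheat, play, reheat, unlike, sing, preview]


Checking each word for prefix 'dis':
  'rewrite' -> no (count: 0)
  'walk' -> no (count: 0)
  'preheat' -> no (count: 0)
  'play' -> no (count: 0)
  'reheat' -> no (count: 0)
  'unlike' -> no (count: 0)
  'sing' -> no (count: 0)
  'preview' -> no (count: 0)
Total with prefix 'dis': 0

0


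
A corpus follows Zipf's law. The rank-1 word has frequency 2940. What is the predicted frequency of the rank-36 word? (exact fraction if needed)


Zipf's law: freq(rank) = f1 / rank
f1 = 2940, rank = 36
freq = 2940 / 36
GCD(2940, 36) = 12
Simplified: 245/3

245/3


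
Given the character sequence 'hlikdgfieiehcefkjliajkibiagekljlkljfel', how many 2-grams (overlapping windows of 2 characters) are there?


String 'hlikdgfieiehcefkjliajkibiagekljlkljfel' has length L = 38.
Number of overlapping n-grams = L - n + 1
Substituting: 38 - 2 + 1 = 37

37


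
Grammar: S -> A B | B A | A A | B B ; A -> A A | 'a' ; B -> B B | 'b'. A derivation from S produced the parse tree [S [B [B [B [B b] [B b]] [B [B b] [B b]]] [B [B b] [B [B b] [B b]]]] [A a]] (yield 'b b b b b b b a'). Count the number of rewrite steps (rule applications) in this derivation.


Every bracketed nonterminal node [X ...] in the tree is produced by exactly one rule application.
Reading the tree off as a leftmost derivation:
  Step 1: S  =>  B A   (applied S -> B A)
  Step 2: B A  =>  B B A   (applied B -> B B)
  Step 3: B B A  =>  B B B A   (applied B -> B B)
  Step 4: B B B A  =>  B B B B A   (applied B -> B B)
  Step 5: B B B B A  =>  b B B B A   (applied B -> b)
  Step 6: b B B B A  =>  b b B B A   (applied B -> b)
  Step 7: b b B B A  =>  b b B B B A   (applied B -> B B)
  Step 8: b b B B B A  =>  b b b B B A   (applied B -> b)
  Step 9: b b b B B A  =>  b b b b B A   (applied B -> b)
  Step 10: b b b b B A  =>  b b b b B B A   (applied B -> B B)
  Step 11: b b b b B B A  =>  b b b b b B A   (applied B -> b)
  Step 12: b b b b b B A  =>  b b b b b B B A   (applied B -> B B)
  Step 13: b b b b b B B A  =>  b b b b b b B A   (applied B -> b)
  Step 14: b b b b b b B A  =>  b b b b b b b A   (applied B -> b)
  Step 15: b b b b b b b A  =>  b b b b b b b a   (applied A -> a)
Final yield: b b b b b b b a
Total rewrite steps: 15

15


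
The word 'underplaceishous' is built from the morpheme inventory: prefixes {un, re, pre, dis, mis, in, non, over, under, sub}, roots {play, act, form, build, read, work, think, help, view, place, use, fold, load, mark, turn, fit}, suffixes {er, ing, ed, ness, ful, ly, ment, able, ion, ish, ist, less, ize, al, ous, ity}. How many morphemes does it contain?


Segmenting 'underplaceishous' against the inventory:
  'under' -> prefix (morpheme 1)
  'place' -> root (morpheme 2)
  'ish' -> suffix (morpheme 3)
  'ous' -> suffix (morpheme 4)
Total morphemes: 4

4


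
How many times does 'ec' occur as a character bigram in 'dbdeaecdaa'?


Scanning 'dbdeaecdaa' for bigram 'ec':
  Position 0: 'db' -> no
  Position 1: 'bd' -> no
  Position 2: 'de' -> no
  Position 3: 'ea' -> no
  Position 4: 'ae' -> no
  Position 5: 'ec' -> MATCH
  Position 6: 'cd' -> no
  Position 7: 'da' -> no
  Position 8: 'aa' -> no
Total matches: 1

1


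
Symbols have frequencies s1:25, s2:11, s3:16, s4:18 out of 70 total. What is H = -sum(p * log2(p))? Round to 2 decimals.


Computing entropy H = -sum(p_i * log2(p_i)):
  s1: p = 25/70 = 0.3571, -p*log2(p) = 0.5305
  s2: p = 11/70 = 0.1571, -p*log2(p) = 0.4195
  s3: p = 16/70 = 0.2286, -p*log2(p) = 0.4867
  s4: p = 18/70 = 0.2571, -p*log2(p) = 0.5038
H = sum of terms = 1.9405
Rounded to 2 decimals: 1.94

1.94


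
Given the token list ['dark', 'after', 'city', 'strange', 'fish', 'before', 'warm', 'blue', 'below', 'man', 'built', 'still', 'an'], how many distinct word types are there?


Listing all tokens and tracking unique types:
  Token 1: 'dark' -> NEW (unique so far: 1)
  Token 2: 'after' -> NEW (unique so far: 2)
  Token 3: 'city' -> NEW (unique so far: 3)
  Token 4: 'strange' -> NEW (unique so far: 4)
  Token 5: 'fish' -> NEW (unique so far: 5)
  Token 6: 'before' -> NEW (unique so far: 6)
  Token 7: 'warm' -> NEW (unique so far: 7)
  Token 8: 'blue' -> NEW (unique so far: 8)
  Token 9: 'below' -> NEW (unique so far: 9)
  Token 10: 'man' -> NEW (unique so far: 10)
  Token 11: 'built' -> NEW (unique so far: 11)
  Token 12: 'still' -> NEW (unique so far: 12)
  Token 13: 'an' -> NEW (unique so far: 13)
Unique types: ('after', 'an', 'before', 'below', 'blue', 'built', 'city', 'dark', 'fish', 'man', 'still', 'strange', 'warm')
Vocabulary size: 13

13


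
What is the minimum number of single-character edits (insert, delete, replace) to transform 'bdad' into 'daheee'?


Building DP table for s1='bdad' (len 4) and s2='daheee' (len 6):
       d  a  h  e  e  e
    0  1  2  3  4  5  6
  b 1  1  2  3  4  5  6
  d 2  1  2  3  4  5  6
  a 3  2  1  2  3  4  5
  d 4  3  2  2  3  4  5
Edit distance = dp[4][6] = 5

5


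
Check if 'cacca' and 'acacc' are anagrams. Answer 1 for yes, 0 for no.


Sort characters of 'cacca': 'aaccc'
Sort characters of 'acacc': 'aaccc'
Sorted forms match -> they ARE anagrams
Result: 1

1


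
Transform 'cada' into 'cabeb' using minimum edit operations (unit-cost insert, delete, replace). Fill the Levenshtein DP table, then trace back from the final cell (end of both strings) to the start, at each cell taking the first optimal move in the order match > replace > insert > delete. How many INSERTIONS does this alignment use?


Edit distance = 3. Backtracking from cell (4, 5) with preference match > replace > insert > delete,
then listing the resulting alignment 'cada' -> 'cabeb' left to right:
  Step 1: keep 'c'
  Step 2: keep 'a'
  Step 3: insert 'b' [insertion #1]
  Step 4: replace d->e
  Step 5: replace a->b
Total insertions: 1

1


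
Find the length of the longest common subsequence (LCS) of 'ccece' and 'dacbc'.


DP table for LCS of 'ccece' and 'dacbc':
       d  a  c  b  c
    0  0  0  0  0  0
  c 0  0  0  1  1  1
  c 0  0  0  1  1  2
  e 0  0  0  1  1  2
  c 0  0  0  1  1  2
  e 0  0  0  1  1  2
LCS: 'cc'
LCS length = 2

2


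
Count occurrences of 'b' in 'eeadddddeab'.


Scanning 'eeadddddeab' for 'b':
  Position 10: 'b' -> MATCH (count: 1)
Total occurrences of 'b': 1

1


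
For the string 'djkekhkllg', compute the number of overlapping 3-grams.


String 'djkekhkllg' has length L = 10.
Number of overlapping n-grams = L - n + 1
Substituting: 10 - 3 + 1 = 8

8


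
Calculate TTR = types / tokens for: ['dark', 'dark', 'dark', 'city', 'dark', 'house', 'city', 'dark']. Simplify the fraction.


Tokens: 8
Unique types: ('city', 'dark', 'house') = 3
TTR = 3/8
Already in lowest terms.

3/8


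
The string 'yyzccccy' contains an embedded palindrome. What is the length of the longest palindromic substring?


Scanning 'yyzccccy' for palindromic substrings.
Substring at positions 3-6: 'cccc'.
Check: reverse('cccc') = 'cccc' -> palindrome confirmed.
Neighbouring characters ('z' / 'y') break symmetry, so it cannot extend further.
No longer palindromic substring exists; longest length = 4

4


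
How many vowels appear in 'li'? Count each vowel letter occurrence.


Scanning each character of 'li':
  Position 1: 'l' -> consonant (running count: 0)
  Position 2: 'i' -> vowel (running count: 1)
Total vowels: 1

1


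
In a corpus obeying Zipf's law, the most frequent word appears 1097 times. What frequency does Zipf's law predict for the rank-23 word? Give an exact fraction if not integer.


Zipf's law: freq(rank) = f1 / rank
f1 = 1097, rank = 23
freq = 1097 / 23
GCD(1097, 23) = 1
Simplified: 1097/23

1097/23
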